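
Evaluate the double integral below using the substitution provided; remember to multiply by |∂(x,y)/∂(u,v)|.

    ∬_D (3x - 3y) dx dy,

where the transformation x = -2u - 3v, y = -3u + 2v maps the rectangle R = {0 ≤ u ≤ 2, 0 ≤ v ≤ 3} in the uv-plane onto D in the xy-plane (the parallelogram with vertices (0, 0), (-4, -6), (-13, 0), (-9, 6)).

Compute the Jacobian determinant of (x, y) with respect to (u, v):

    ∂(x,y)/∂(u,v) = | -2  -3 | = (-2)(2) - (-3)(-3) = -13.
                   | -3  2 |

Its absolute value is |J| = 13 (the area scaling factor).

Substituting x = -2u - 3v, y = -3u + 2v into the integrand,

    3x - 3y → 3u - 15v,

so the integral becomes

    ∬_R (3u - 15v) · |J| du dv = ∫_0^2 ∫_0^3 (39u - 195v) dv du.

Inner (v): 117u - 1755/2.
Outer (u): -1521.

Therefore ∬_D (3x - 3y) dx dy = -1521.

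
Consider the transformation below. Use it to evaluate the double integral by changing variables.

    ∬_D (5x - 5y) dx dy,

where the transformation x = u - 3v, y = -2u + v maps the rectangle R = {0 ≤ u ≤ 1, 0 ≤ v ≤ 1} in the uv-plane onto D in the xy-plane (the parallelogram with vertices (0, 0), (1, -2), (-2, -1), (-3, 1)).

Compute the Jacobian determinant of (x, y) with respect to (u, v):

    ∂(x,y)/∂(u,v) = | 1  -3 | = (1)(1) - (-3)(-2) = -5.
                   | -2  1 |

Its absolute value is |J| = 5 (the area scaling factor).

Substituting x = u - 3v, y = -2u + v into the integrand,

    5x - 5y → 15u - 20v,

so the integral becomes

    ∬_R (15u - 20v) · |J| du dv = ∫_0^1 ∫_0^1 (75u - 100v) dv du.

Inner (v): 75u - 50.
Outer (u): -25/2.

Therefore ∬_D (5x - 5y) dx dy = -25/2.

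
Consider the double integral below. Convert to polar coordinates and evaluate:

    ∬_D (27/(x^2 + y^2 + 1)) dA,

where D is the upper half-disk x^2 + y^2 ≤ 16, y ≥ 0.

The region D is 0 ≤ r ≤ 4, 0 ≤ θ ≤ π in polar coordinates, where x = r cos(θ), y = r sin(θ), and dA = r dr dθ.

Under the substitution, the integrand becomes 27/(r^2 + 1), so

    ∬_D (27/(x^2 + y^2 + 1)) dA = ∫_{0}^{π} ∫_{0}^{4} (27/(r^2 + 1)) · r dr dθ.

Inner integral (in r): ∫_{0}^{4} (27/(r^2 + 1)) · r dr = 27log(17)/2.

Outer integral (in θ): ∫_{0}^{π} (27log(17)/2) dθ = 27π log(17)/2.

Therefore ∬_D (27/(x^2 + y^2 + 1)) dA = 27π log(17)/2.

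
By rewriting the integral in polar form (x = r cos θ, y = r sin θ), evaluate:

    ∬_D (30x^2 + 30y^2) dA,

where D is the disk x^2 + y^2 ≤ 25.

The region D is 0 ≤ r ≤ 5, 0 ≤ θ ≤ 2π in polar coordinates, where x = r cos(θ), y = r sin(θ), and dA = r dr dθ.

Under the substitution, the integrand becomes 30r^2, so

    ∬_D (30x^2 + 30y^2) dA = ∫_{0}^{2π} ∫_{0}^{5} (30r^2) · r dr dθ.

Inner integral (in r): ∫_{0}^{5} (30r^2) · r dr = 9375/2.

Outer integral (in θ): ∫_{0}^{2π} (9375/2) dθ = 9375π.

Therefore ∬_D (30x^2 + 30y^2) dA = 9375π.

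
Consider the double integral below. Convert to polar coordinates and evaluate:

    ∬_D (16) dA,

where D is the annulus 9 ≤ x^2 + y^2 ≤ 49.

The region D is 3 ≤ r ≤ 7, 0 ≤ θ ≤ 2π in polar coordinates, where x = r cos(θ), y = r sin(θ), and dA = r dr dθ.

Under the substitution, the integrand becomes 16, so

    ∬_D (16) dA = ∫_{0}^{2π} ∫_{3}^{7} (16) · r dr dθ.

Inner integral (in r): ∫_{3}^{7} (16) · r dr = 320.

Outer integral (in θ): ∫_{0}^{2π} (320) dθ = 640π.

Therefore ∬_D (16) dA = 640π.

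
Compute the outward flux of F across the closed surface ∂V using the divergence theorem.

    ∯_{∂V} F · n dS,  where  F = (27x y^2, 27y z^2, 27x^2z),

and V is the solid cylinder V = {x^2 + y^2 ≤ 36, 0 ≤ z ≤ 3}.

By the divergence theorem,

    ∯_{∂V} F · n dS = ∭_V (∇ · F) dV.

Compute the divergence:
    ∇ · F = ∂F_x/∂x + ∂F_y/∂y + ∂F_z/∂z = 27y^2 + 27z^2 + 27x^2 = 27x^2 + 27y^2 + 27z^2.

In cylindrical coordinates, x = r cos(θ), y = r sin(θ), z = z, dV = r dr dθ dz, with 0 ≤ r ≤ 6, 0 ≤ θ ≤ 2π, 0 ≤ z ≤ 3.

The integrand, after substitution and multiplying by the volume element, becomes (27r^2 + 27z^2) · r, so

    ∭_V (∇·F) dV = ∫_0^{2π} ∫_0^{6} ∫_0^{3} (27r^2 + 27z^2) · r dz dr dθ.

Inner (z from 0 to 3): 81r (r^2 + 3).
Middle (r from 0 to 6): 30618.
Outer (θ from 0 to 2π): 61236π.

Therefore ∯_{∂V} F · n dS = 61236π.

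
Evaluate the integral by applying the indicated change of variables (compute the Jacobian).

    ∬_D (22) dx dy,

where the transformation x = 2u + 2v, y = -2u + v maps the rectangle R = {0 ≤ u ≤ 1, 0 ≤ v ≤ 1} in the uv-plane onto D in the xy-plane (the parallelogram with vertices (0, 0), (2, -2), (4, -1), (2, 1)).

Compute the Jacobian determinant of (x, y) with respect to (u, v):

    ∂(x,y)/∂(u,v) = | 2  2 | = (2)(1) - (2)(-2) = 6.
                   | -2  1 |

Its absolute value is |J| = 6 (the area scaling factor).

Substituting x = 2u + 2v, y = -2u + v into the integrand,

    22 → 22,

so the integral becomes

    ∬_R (22) · |J| du dv = ∫_0^1 ∫_0^1 (132) dv du.

Inner (v): 132.
Outer (u): 132.

Therefore ∬_D (22) dx dy = 132.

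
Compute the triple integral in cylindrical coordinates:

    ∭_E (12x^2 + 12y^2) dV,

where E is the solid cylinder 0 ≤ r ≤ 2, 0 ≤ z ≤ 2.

In cylindrical coordinates, x = r cos(θ), y = r sin(θ), z = z, and dV = r dr dθ dz.

The integrand becomes 12r^2, so

    ∭_E (12x^2 + 12y^2) dV = ∫_{0}^{2π} ∫_{0}^{2} ∫_{0}^{2} (12r^2) · r dz dr dθ.

Inner (z): 24r^3.
Middle (r from 0 to 2): 96.
Outer (θ): 192π.

Therefore the triple integral equals 192π.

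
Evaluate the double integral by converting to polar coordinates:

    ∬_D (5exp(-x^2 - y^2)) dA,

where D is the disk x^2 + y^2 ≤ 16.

The region D is 0 ≤ r ≤ 4, 0 ≤ θ ≤ 2π in polar coordinates, where x = r cos(θ), y = r sin(θ), and dA = r dr dθ.

Under the substitution, the integrand becomes 5exp(-r^2), so

    ∬_D (5exp(-x^2 - y^2)) dA = ∫_{0}^{2π} ∫_{0}^{4} (5exp(-r^2)) · r dr dθ.

Inner integral (in r): ∫_{0}^{4} (5exp(-r^2)) · r dr = 5/2 - 5exp(-16)/2.

Outer integral (in θ): ∫_{0}^{2π} (5/2 - 5exp(-16)/2) dθ = -5π exp(-16) + 5π.

Therefore ∬_D (5exp(-x^2 - y^2)) dA = -5π exp(-16) + 5π.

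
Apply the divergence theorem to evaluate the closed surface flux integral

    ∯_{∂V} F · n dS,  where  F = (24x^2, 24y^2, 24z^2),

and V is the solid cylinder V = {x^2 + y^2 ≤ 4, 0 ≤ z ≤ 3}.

By the divergence theorem,

    ∯_{∂V} F · n dS = ∭_V (∇ · F) dV.

Compute the divergence:
    ∇ · F = ∂F_x/∂x + ∂F_y/∂y + ∂F_z/∂z = 48x + 48y + 48z.

In cylindrical coordinates, x = r cos(θ), y = r sin(θ), z = z, dV = r dr dθ dz, with 0 ≤ r ≤ 2, 0 ≤ θ ≤ 2π, 0 ≤ z ≤ 3.

The integrand, after substitution and multiplying by the volume element, becomes (48sqrt(2)r sin(θ + π/4) + 48z) · r, so

    ∭_V (∇·F) dV = ∫_0^{2π} ∫_0^{2} ∫_0^{3} (48sqrt(2)r sin(θ + π/4) + 48z) · r dz dr dθ.

Inner (z from 0 to 3): 72r (2sqrt(2)r sin(θ + π/4) + 3).
Middle (r from 0 to 2): 384sqrt(2)sin(θ + π/4) + 432.
Outer (θ from 0 to 2π): 864π.

Therefore ∯_{∂V} F · n dS = 864π.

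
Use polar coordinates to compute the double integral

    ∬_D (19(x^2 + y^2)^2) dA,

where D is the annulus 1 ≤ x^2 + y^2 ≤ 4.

The region D is 1 ≤ r ≤ 2, 0 ≤ θ ≤ 2π in polar coordinates, where x = r cos(θ), y = r sin(θ), and dA = r dr dθ.

Under the substitution, the integrand becomes 19r^4, so

    ∬_D (19(x^2 + y^2)^2) dA = ∫_{0}^{2π} ∫_{1}^{2} (19r^4) · r dr dθ.

Inner integral (in r): ∫_{1}^{2} (19r^4) · r dr = 399/2.

Outer integral (in θ): ∫_{0}^{2π} (399/2) dθ = 399π.

Therefore ∬_D (19(x^2 + y^2)^2) dA = 399π.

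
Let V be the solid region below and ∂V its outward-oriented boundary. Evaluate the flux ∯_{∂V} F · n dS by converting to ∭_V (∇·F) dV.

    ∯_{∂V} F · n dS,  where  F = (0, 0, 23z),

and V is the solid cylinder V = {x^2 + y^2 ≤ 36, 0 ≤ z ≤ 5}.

By the divergence theorem,

    ∯_{∂V} F · n dS = ∭_V (∇ · F) dV.

Compute the divergence:
    ∇ · F = ∂F_x/∂x + ∂F_y/∂y + ∂F_z/∂z = 0 + 0 + 23 = 23.

In cylindrical coordinates, x = r cos(θ), y = r sin(θ), z = z, dV = r dr dθ dz, with 0 ≤ r ≤ 6, 0 ≤ θ ≤ 2π, 0 ≤ z ≤ 5.

The integrand, after substitution and multiplying by the volume element, becomes (23) · r, so

    ∭_V (∇·F) dV = ∫_0^{2π} ∫_0^{6} ∫_0^{5} (23) · r dz dr dθ.

Inner (z from 0 to 5): 115r.
Middle (r from 0 to 6): 2070.
Outer (θ from 0 to 2π): 4140π.

Therefore ∯_{∂V} F · n dS = 4140π.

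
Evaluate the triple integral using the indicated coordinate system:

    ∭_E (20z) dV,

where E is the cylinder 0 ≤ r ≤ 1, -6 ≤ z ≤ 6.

In cylindrical coordinates, x = r cos(θ), y = r sin(θ), z = z, and dV = r dr dθ dz.

The integrand becomes 20z, so

    ∭_E (20z) dV = ∫_{0}^{2π} ∫_{0}^{1} ∫_{-6}^{6} (20z) · r dz dr dθ.

Inner (z): 0.
Middle (r from 0 to 1): 0.
Outer (θ): 0.

Therefore the triple integral equals 0.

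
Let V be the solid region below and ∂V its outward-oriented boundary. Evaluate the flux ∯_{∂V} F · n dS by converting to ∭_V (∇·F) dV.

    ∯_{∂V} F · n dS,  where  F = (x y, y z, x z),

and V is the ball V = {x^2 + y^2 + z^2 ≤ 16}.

By the divergence theorem,

    ∯_{∂V} F · n dS = ∭_V (∇ · F) dV.

Compute the divergence:
    ∇ · F = ∂F_x/∂x + ∂F_y/∂y + ∂F_z/∂z = y + z + x = x + y + z.

In spherical coordinates, x = ρ sin(φ) cos(θ), y = ρ sin(φ) sin(θ), z = ρ cos(φ), dV = ρ^2 sin(φ) dρ dφ dθ, with 0 ≤ ρ ≤ 4, 0 ≤ φ ≤ π, 0 ≤ θ ≤ 2π.

The integrand, after substitution and multiplying by the volume element, becomes (ρ (sqrt(2)sin(φ)sin(θ + π/4) + cos(φ))) · ρ^2 sin(φ), so

    ∭_V (∇·F) dV = ∫_0^{2π} ∫_0^{π} ∫_0^{4} (ρ (sqrt(2)sin(φ)sin(θ + π/4) + cos(φ))) · ρ^2 sin(φ) dρ dφ dθ.

Inner (ρ from 0 to 4): 64(sqrt(2)sin(φ)sin(θ + π/4) + cos(φ))sin(φ).
Middle (φ from 0 to π): 32sqrt(2)π sin(θ + π/4).
Outer (θ from 0 to 2π): 0.

Therefore ∯_{∂V} F · n dS = 0.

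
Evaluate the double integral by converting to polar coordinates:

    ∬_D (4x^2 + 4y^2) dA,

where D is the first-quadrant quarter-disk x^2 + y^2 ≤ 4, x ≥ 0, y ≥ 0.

The region D is 0 ≤ r ≤ 2, 0 ≤ θ ≤ π/2 in polar coordinates, where x = r cos(θ), y = r sin(θ), and dA = r dr dθ.

Under the substitution, the integrand becomes 4r^2, so

    ∬_D (4x^2 + 4y^2) dA = ∫_{0}^{π/2} ∫_{0}^{2} (4r^2) · r dr dθ.

Inner integral (in r): ∫_{0}^{2} (4r^2) · r dr = 16.

Outer integral (in θ): ∫_{0}^{π/2} (16) dθ = 8π.

Therefore ∬_D (4x^2 + 4y^2) dA = 8π.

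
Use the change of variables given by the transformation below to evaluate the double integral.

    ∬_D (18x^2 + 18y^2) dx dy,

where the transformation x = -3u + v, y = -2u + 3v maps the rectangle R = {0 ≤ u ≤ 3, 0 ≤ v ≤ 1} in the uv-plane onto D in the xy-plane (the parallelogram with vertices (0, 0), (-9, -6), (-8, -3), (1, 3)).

Compute the Jacobian determinant of (x, y) with respect to (u, v):

    ∂(x,y)/∂(u,v) = | -3  1 | = (-3)(3) - (1)(-2) = -7.
                   | -2  3 |

Its absolute value is |J| = 7 (the area scaling factor).

Substituting x = -3u + v, y = -2u + 3v into the integrand,

    18x^2 + 18y^2 → 234u^2 - 324u v + 180v^2,

so the integral becomes

    ∬_R (234u^2 - 324u v + 180v^2) · |J| du dv = ∫_0^3 ∫_0^1 (1638u^2 - 2268u v + 1260v^2) dv du.

Inner (v): 1638u^2 - 1134u + 420.
Outer (u): 10899.

Therefore ∬_D (18x^2 + 18y^2) dx dy = 10899.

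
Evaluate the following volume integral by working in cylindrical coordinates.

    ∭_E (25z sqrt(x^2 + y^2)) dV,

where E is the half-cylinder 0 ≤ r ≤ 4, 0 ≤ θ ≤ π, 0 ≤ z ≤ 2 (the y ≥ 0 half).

In cylindrical coordinates, x = r cos(θ), y = r sin(θ), z = z, and dV = r dr dθ dz.

The integrand becomes 25r z, so

    ∭_E (25z sqrt(x^2 + y^2)) dV = ∫_{0}^{π} ∫_{0}^{4} ∫_{0}^{2} (25r z) · r dz dr dθ.

Inner (z): 50r^2.
Middle (r from 0 to 4): 3200/3.
Outer (θ): 3200π/3.

Therefore the triple integral equals 3200π/3.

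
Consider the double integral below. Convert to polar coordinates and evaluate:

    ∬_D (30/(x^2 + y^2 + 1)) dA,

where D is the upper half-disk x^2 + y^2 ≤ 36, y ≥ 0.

The region D is 0 ≤ r ≤ 6, 0 ≤ θ ≤ π in polar coordinates, where x = r cos(θ), y = r sin(θ), and dA = r dr dθ.

Under the substitution, the integrand becomes 30/(r^2 + 1), so

    ∬_D (30/(x^2 + y^2 + 1)) dA = ∫_{0}^{π} ∫_{0}^{6} (30/(r^2 + 1)) · r dr dθ.

Inner integral (in r): ∫_{0}^{6} (30/(r^2 + 1)) · r dr = log(333446267951815307088493).

Outer integral (in θ): ∫_{0}^{π} (log(333446267951815307088493)) dθ = log(333446267951815307088493^π).

Therefore ∬_D (30/(x^2 + y^2 + 1)) dA = log(333446267951815307088493^π).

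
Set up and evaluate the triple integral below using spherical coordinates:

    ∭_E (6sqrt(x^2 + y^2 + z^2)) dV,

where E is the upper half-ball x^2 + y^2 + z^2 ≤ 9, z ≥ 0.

In spherical coordinates, x = ρ sin(φ) cos(θ), y = ρ sin(φ) sin(θ), z = ρ cos(φ), and dV = ρ^2 sin(φ) dρ dφ dθ.

The integrand becomes 6ρ, so

    ∭_E (6sqrt(x^2 + y^2 + z^2)) dV = ∫_{0}^{2π} ∫_{0}^{π/2} ∫_{0}^{3} (6ρ) · ρ^2 sin(φ) dρ dφ dθ.

Inner (ρ): 243sin(φ)/2.
Middle (φ): 243/2.
Outer (θ): 243π.

Therefore the triple integral equals 243π.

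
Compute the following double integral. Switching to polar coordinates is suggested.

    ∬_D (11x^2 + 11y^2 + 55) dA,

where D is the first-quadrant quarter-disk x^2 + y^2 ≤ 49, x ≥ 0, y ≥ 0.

The region D is 0 ≤ r ≤ 7, 0 ≤ θ ≤ π/2 in polar coordinates, where x = r cos(θ), y = r sin(θ), and dA = r dr dθ.

Under the substitution, the integrand becomes 11r^2 + 55, so

    ∬_D (11x^2 + 11y^2 + 55) dA = ∫_{0}^{π/2} ∫_{0}^{7} (11r^2 + 55) · r dr dθ.

Inner integral (in r): ∫_{0}^{7} (11r^2 + 55) · r dr = 31801/4.

Outer integral (in θ): ∫_{0}^{π/2} (31801/4) dθ = 31801π/8.

Therefore ∬_D (11x^2 + 11y^2 + 55) dA = 31801π/8.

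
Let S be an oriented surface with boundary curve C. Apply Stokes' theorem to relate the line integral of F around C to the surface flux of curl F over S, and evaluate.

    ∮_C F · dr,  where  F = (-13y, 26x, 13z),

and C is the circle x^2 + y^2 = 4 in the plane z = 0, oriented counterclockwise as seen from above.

Let S be the flat disk x^2 + y^2 ≤ 4 in the plane z = 0, with upward unit normal n̂ = ẑ. By Stokes' theorem,

    ∮_C F · dr = ∬_S (∇ × F) · n̂ dS = ∬_D (curl F)_z dA,

where D is the disk x^2 + y^2 ≤ 4.

Compute the curl of F = (-13y, 26x, 13z):
    (∇ × F)_x = ∂F_z/∂y - ∂F_y/∂z = 0,
    (∇ × F)_y = ∂F_x/∂z - ∂F_z/∂x = 0,
    (∇ × F)_z = ∂F_y/∂x - ∂F_x/∂y = 39.

On z = 0, (curl F)_z = 39.

Convert to polar (x = r cos θ, y = r sin θ, dA = r dr dθ); the integrand becomes 39, so

    ∬_D (curl F)_z dA = ∫_0^{2π} ∫_0^{2} (39) · r dr dθ.

Inner (r from 0 to 2): 78.
Outer (θ from 0 to 2π): 156π.

Therefore ∮_C F · dr = 156π.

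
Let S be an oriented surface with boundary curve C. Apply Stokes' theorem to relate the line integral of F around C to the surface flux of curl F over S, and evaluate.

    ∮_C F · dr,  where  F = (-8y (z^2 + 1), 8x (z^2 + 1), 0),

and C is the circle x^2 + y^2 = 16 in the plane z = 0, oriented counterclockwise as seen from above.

Let S be the flat disk x^2 + y^2 ≤ 16 in the plane z = 0, with upward unit normal n̂ = ẑ. By Stokes' theorem,

    ∮_C F · dr = ∬_S (∇ × F) · n̂ dS = ∬_D (curl F)_z dA,

where D is the disk x^2 + y^2 ≤ 16.

Compute the curl of F = (-8y (z^2 + 1), 8x (z^2 + 1), 0):
    (∇ × F)_x = ∂F_z/∂y - ∂F_y/∂z = -16x z,
    (∇ × F)_y = ∂F_x/∂z - ∂F_z/∂x = -16y z,
    (∇ × F)_z = ∂F_y/∂x - ∂F_x/∂y = 16z^2 + 16.

On z = 0, (curl F)_z = 16.

Convert to polar (x = r cos θ, y = r sin θ, dA = r dr dθ); the integrand becomes 16, so

    ∬_D (curl F)_z dA = ∫_0^{2π} ∫_0^{4} (16) · r dr dθ.

Inner (r from 0 to 4): 128.
Outer (θ from 0 to 2π): 256π.

Therefore ∮_C F · dr = 256π.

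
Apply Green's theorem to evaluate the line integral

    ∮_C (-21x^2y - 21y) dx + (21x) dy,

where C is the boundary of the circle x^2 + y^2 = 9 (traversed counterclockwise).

Green's theorem converts the closed line integral into a double integral over the enclosed region D:

    ∮_C P dx + Q dy = ∬_D (∂Q/∂x - ∂P/∂y) dA.

Here P = -21x^2y - 21y, Q = 21x, so

    ∂Q/∂x = 21,    ∂P/∂y = -21x^2 - 21,
    ∂Q/∂x - ∂P/∂y = 21x^2 + 42.

D is the region x^2 + y^2 ≤ 9. Evaluating the double integral:

In polar coordinates (x = r cos θ, y = r sin θ, dA = r dr dθ) the integrand becomes 21r^2cos(θ)^2 + 42, so

    ∬_D (21x^2 + 42) dA = ∫_0^{2π} ∫_0^{3} (21r^2cos(θ)^2 + 42) · r dr dθ.

Inner (r from 0 to 3): 1701cos(θ)^2/4 + 189.
Outer (θ from 0 to 2π): 3213π/4.

Therefore ∮_C P dx + Q dy = 3213π/4.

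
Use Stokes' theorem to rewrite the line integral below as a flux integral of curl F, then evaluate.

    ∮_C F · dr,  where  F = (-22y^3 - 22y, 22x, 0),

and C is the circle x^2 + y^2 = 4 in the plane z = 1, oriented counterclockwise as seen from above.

Let S be the flat disk x^2 + y^2 ≤ 4 in the plane z = 1, with upward unit normal n̂ = ẑ. By Stokes' theorem,

    ∮_C F · dr = ∬_S (∇ × F) · n̂ dS = ∬_D (curl F)_z dA,

where D is the disk x^2 + y^2 ≤ 4.

Compute the curl of F = (-22y^3 - 22y, 22x, 0):
    (∇ × F)_x = ∂F_z/∂y - ∂F_y/∂z = 0,
    (∇ × F)_y = ∂F_x/∂z - ∂F_z/∂x = 0,
    (∇ × F)_z = ∂F_y/∂x - ∂F_x/∂y = 66y^2 + 44.

On z = 1, (curl F)_z = 66y^2 + 44.

Convert to polar (x = r cos θ, y = r sin θ, dA = r dr dθ); the integrand becomes 66r^2sin(θ)^2 + 44, so

    ∬_D (curl F)_z dA = ∫_0^{2π} ∫_0^{2} (66r^2sin(θ)^2 + 44) · r dr dθ.

Inner (r from 0 to 2): 264sin(θ)^2 + 88.
Outer (θ from 0 to 2π): 440π.

Therefore ∮_C F · dr = 440π.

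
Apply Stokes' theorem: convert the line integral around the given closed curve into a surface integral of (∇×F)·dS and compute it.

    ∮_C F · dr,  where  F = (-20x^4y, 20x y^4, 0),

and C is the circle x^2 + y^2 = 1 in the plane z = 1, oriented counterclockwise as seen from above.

Let S be the flat disk x^2 + y^2 ≤ 1 in the plane z = 1, with upward unit normal n̂ = ẑ. By Stokes' theorem,

    ∮_C F · dr = ∬_S (∇ × F) · n̂ dS = ∬_D (curl F)_z dA,

where D is the disk x^2 + y^2 ≤ 1.

Compute the curl of F = (-20x^4y, 20x y^4, 0):
    (∇ × F)_x = ∂F_z/∂y - ∂F_y/∂z = 0,
    (∇ × F)_y = ∂F_x/∂z - ∂F_z/∂x = 0,
    (∇ × F)_z = ∂F_y/∂x - ∂F_x/∂y = 20x^4 + 20y^4.

On z = 1, (curl F)_z = 20x^4 + 20y^4.

Convert to polar (x = r cos θ, y = r sin θ, dA = r dr dθ); the integrand becomes 20r^4(sin(θ)^4 + cos(θ)^4), so

    ∬_D (curl F)_z dA = ∫_0^{2π} ∫_0^{1} (20r^4(sin(θ)^4 + cos(θ)^4)) · r dr dθ.

Inner (r from 0 to 1): 10sin(θ)^4/3 + 10cos(θ)^4/3.
Outer (θ from 0 to 2π): 5π.

Therefore ∮_C F · dr = 5π.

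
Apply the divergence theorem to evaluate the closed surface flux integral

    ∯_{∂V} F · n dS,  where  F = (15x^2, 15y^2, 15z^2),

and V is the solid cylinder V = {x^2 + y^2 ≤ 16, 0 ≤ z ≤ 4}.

By the divergence theorem,

    ∯_{∂V} F · n dS = ∭_V (∇ · F) dV.

Compute the divergence:
    ∇ · F = ∂F_x/∂x + ∂F_y/∂y + ∂F_z/∂z = 30x + 30y + 30z.

In cylindrical coordinates, x = r cos(θ), y = r sin(θ), z = z, dV = r dr dθ dz, with 0 ≤ r ≤ 4, 0 ≤ θ ≤ 2π, 0 ≤ z ≤ 4.

The integrand, after substitution and multiplying by the volume element, becomes (30sqrt(2)r sin(θ + π/4) + 30z) · r, so

    ∭_V (∇·F) dV = ∫_0^{2π} ∫_0^{4} ∫_0^{4} (30sqrt(2)r sin(θ + π/4) + 30z) · r dz dr dθ.

Inner (z from 0 to 4): 120r (sqrt(2)r sin(θ + π/4) + 2).
Middle (r from 0 to 4): 2560sqrt(2)sin(θ + π/4) + 1920.
Outer (θ from 0 to 2π): 3840π.

Therefore ∯_{∂V} F · n dS = 3840π.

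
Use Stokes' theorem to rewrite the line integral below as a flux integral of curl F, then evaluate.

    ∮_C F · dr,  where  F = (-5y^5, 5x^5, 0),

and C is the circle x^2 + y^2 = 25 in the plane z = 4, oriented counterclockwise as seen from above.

Let S be the flat disk x^2 + y^2 ≤ 25 in the plane z = 4, with upward unit normal n̂ = ẑ. By Stokes' theorem,

    ∮_C F · dr = ∬_S (∇ × F) · n̂ dS = ∬_D (curl F)_z dA,

where D is the disk x^2 + y^2 ≤ 25.

Compute the curl of F = (-5y^5, 5x^5, 0):
    (∇ × F)_x = ∂F_z/∂y - ∂F_y/∂z = 0,
    (∇ × F)_y = ∂F_x/∂z - ∂F_z/∂x = 0,
    (∇ × F)_z = ∂F_y/∂x - ∂F_x/∂y = 25x^4 + 25y^4.

On z = 4, (curl F)_z = 25x^4 + 25y^4.

Convert to polar (x = r cos θ, y = r sin θ, dA = r dr dθ); the integrand becomes 25r^4(sin(θ)^4 + cos(θ)^4), so

    ∬_D (curl F)_z dA = ∫_0^{2π} ∫_0^{5} (25r^4(sin(θ)^4 + cos(θ)^4)) · r dr dθ.

Inner (r from 0 to 5): 390625sin(θ)^4/6 + 390625cos(θ)^4/6.
Outer (θ from 0 to 2π): 390625π/4.

Therefore ∮_C F · dr = 390625π/4.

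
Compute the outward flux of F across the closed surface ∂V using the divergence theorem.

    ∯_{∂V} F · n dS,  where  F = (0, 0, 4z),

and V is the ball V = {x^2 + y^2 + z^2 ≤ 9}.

By the divergence theorem,

    ∯_{∂V} F · n dS = ∭_V (∇ · F) dV.

Compute the divergence:
    ∇ · F = ∂F_x/∂x + ∂F_y/∂y + ∂F_z/∂z = 0 + 0 + 4 = 4.

In spherical coordinates, x = ρ sin(φ) cos(θ), y = ρ sin(φ) sin(θ), z = ρ cos(φ), dV = ρ^2 sin(φ) dρ dφ dθ, with 0 ≤ ρ ≤ 3, 0 ≤ φ ≤ π, 0 ≤ θ ≤ 2π.

The integrand, after substitution and multiplying by the volume element, becomes (4) · ρ^2 sin(φ), so

    ∭_V (∇·F) dV = ∫_0^{2π} ∫_0^{π} ∫_0^{3} (4) · ρ^2 sin(φ) dρ dφ dθ.

Inner (ρ from 0 to 3): 36sin(φ).
Middle (φ from 0 to π): 72.
Outer (θ from 0 to 2π): 144π.

Therefore ∯_{∂V} F · n dS = 144π.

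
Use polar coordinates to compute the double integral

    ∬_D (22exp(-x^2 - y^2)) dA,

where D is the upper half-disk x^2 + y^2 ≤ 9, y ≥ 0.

The region D is 0 ≤ r ≤ 3, 0 ≤ θ ≤ π in polar coordinates, where x = r cos(θ), y = r sin(θ), and dA = r dr dθ.

Under the substitution, the integrand becomes 22exp(-r^2), so

    ∬_D (22exp(-x^2 - y^2)) dA = ∫_{0}^{π} ∫_{0}^{3} (22exp(-r^2)) · r dr dθ.

Inner integral (in r): ∫_{0}^{3} (22exp(-r^2)) · r dr = 11 - 11exp(-9).

Outer integral (in θ): ∫_{0}^{π} (11 - 11exp(-9)) dθ = -11π exp(-9) + 11π.

Therefore ∬_D (22exp(-x^2 - y^2)) dA = -11π exp(-9) + 11π.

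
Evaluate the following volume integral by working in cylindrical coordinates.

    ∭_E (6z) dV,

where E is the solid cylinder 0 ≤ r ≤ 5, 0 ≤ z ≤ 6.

In cylindrical coordinates, x = r cos(θ), y = r sin(θ), z = z, and dV = r dr dθ dz.

The integrand becomes 6z, so

    ∭_E (6z) dV = ∫_{0}^{2π} ∫_{0}^{5} ∫_{0}^{6} (6z) · r dz dr dθ.

Inner (z): 108r.
Middle (r from 0 to 5): 1350.
Outer (θ): 2700π.

Therefore the triple integral equals 2700π.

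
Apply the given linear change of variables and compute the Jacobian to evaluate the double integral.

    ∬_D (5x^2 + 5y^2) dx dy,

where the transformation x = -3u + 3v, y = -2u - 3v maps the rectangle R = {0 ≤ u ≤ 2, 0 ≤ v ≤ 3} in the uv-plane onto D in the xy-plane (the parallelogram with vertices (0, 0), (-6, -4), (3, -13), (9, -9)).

Compute the Jacobian determinant of (x, y) with respect to (u, v):

    ∂(x,y)/∂(u,v) = | -3  3 | = (-3)(-3) - (3)(-2) = 15.
                   | -2  -3 |

Its absolute value is |J| = 15 (the area scaling factor).

Substituting x = -3u + 3v, y = -2u - 3v into the integrand,

    5x^2 + 5y^2 → 65u^2 - 30u v + 90v^2,

so the integral becomes

    ∬_R (65u^2 - 30u v + 90v^2) · |J| du dv = ∫_0^2 ∫_0^3 (975u^2 - 450u v + 1350v^2) dv du.

Inner (v): 2925u^2 - 2025u + 12150.
Outer (u): 28050.

Therefore ∬_D (5x^2 + 5y^2) dx dy = 28050.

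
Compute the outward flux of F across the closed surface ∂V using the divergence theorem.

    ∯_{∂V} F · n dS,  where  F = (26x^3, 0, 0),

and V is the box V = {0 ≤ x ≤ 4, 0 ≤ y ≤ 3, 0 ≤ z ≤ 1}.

By the divergence theorem,

    ∯_{∂V} F · n dS = ∭_V (∇ · F) dV.

Compute the divergence:
    ∇ · F = ∂F_x/∂x + ∂F_y/∂y + ∂F_z/∂z = 78x^2 + 0 + 0 = 78x^2.

V is a rectangular box, so dV = dx dy dz with 0 ≤ x ≤ 4, 0 ≤ y ≤ 3, 0 ≤ z ≤ 1.

Integrate (78x^2) over V as an iterated integral:

    ∭_V (∇·F) dV = ∫_0^{4} ∫_0^{3} ∫_0^{1} (78x^2) dz dy dx.

Inner (z from 0 to 1): 78x^2.
Middle (y from 0 to 3): 234x^2.
Outer (x from 0 to 4): 4992.

Therefore ∯_{∂V} F · n dS = 4992.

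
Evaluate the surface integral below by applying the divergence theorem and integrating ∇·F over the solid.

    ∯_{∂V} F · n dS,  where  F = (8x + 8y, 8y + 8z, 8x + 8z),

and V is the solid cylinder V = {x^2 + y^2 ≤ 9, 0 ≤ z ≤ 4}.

By the divergence theorem,

    ∯_{∂V} F · n dS = ∭_V (∇ · F) dV.

Compute the divergence:
    ∇ · F = ∂F_x/∂x + ∂F_y/∂y + ∂F_z/∂z = 8 + 8 + 8 = 24.

In cylindrical coordinates, x = r cos(θ), y = r sin(θ), z = z, dV = r dr dθ dz, with 0 ≤ r ≤ 3, 0 ≤ θ ≤ 2π, 0 ≤ z ≤ 4.

The integrand, after substitution and multiplying by the volume element, becomes (24) · r, so

    ∭_V (∇·F) dV = ∫_0^{2π} ∫_0^{3} ∫_0^{4} (24) · r dz dr dθ.

Inner (z from 0 to 4): 96r.
Middle (r from 0 to 3): 432.
Outer (θ from 0 to 2π): 864π.

Therefore ∯_{∂V} F · n dS = 864π.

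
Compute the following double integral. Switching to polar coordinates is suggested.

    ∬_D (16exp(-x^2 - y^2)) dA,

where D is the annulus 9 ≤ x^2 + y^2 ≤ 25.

The region D is 3 ≤ r ≤ 5, 0 ≤ θ ≤ 2π in polar coordinates, where x = r cos(θ), y = r sin(θ), and dA = r dr dθ.

Under the substitution, the integrand becomes 16exp(-r^2), so

    ∬_D (16exp(-x^2 - y^2)) dA = ∫_{0}^{2π} ∫_{3}^{5} (16exp(-r^2)) · r dr dθ.

Inner integral (in r): ∫_{3}^{5} (16exp(-r^2)) · r dr = -(8 - 8exp(16))exp(-25).

Outer integral (in θ): ∫_{0}^{2π} (-(8 - 8exp(16))exp(-25)) dθ = -16π (1 - exp(16))exp(-25).

Therefore ∬_D (16exp(-x^2 - y^2)) dA = -16π (1 - exp(16))exp(-25).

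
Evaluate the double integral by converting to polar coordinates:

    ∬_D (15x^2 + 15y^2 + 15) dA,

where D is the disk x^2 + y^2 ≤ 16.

The region D is 0 ≤ r ≤ 4, 0 ≤ θ ≤ 2π in polar coordinates, where x = r cos(θ), y = r sin(θ), and dA = r dr dθ.

Under the substitution, the integrand becomes 15r^2 + 15, so

    ∬_D (15x^2 + 15y^2 + 15) dA = ∫_{0}^{2π} ∫_{0}^{4} (15r^2 + 15) · r dr dθ.

Inner integral (in r): ∫_{0}^{4} (15r^2 + 15) · r dr = 1080.

Outer integral (in θ): ∫_{0}^{2π} (1080) dθ = 2160π.

Therefore ∬_D (15x^2 + 15y^2 + 15) dA = 2160π.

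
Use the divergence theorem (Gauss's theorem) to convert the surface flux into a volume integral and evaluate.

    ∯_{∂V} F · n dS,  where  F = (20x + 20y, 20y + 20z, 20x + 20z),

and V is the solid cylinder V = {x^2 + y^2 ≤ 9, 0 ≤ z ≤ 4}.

By the divergence theorem,

    ∯_{∂V} F · n dS = ∭_V (∇ · F) dV.

Compute the divergence:
    ∇ · F = ∂F_x/∂x + ∂F_y/∂y + ∂F_z/∂z = 20 + 20 + 20 = 60.

In cylindrical coordinates, x = r cos(θ), y = r sin(θ), z = z, dV = r dr dθ dz, with 0 ≤ r ≤ 3, 0 ≤ θ ≤ 2π, 0 ≤ z ≤ 4.

The integrand, after substitution and multiplying by the volume element, becomes (60) · r, so

    ∭_V (∇·F) dV = ∫_0^{2π} ∫_0^{3} ∫_0^{4} (60) · r dz dr dθ.

Inner (z from 0 to 4): 240r.
Middle (r from 0 to 3): 1080.
Outer (θ from 0 to 2π): 2160π.

Therefore ∯_{∂V} F · n dS = 2160π.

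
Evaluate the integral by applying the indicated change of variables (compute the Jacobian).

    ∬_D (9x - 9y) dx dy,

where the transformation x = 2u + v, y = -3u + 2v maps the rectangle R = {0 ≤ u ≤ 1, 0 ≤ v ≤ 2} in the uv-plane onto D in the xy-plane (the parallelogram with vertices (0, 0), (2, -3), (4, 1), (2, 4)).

Compute the Jacobian determinant of (x, y) with respect to (u, v):

    ∂(x,y)/∂(u,v) = | 2  1 | = (2)(2) - (1)(-3) = 7.
                   | -3  2 |

Its absolute value is |J| = 7 (the area scaling factor).

Substituting x = 2u + v, y = -3u + 2v into the integrand,

    9x - 9y → 45u - 9v,

so the integral becomes

    ∬_R (45u - 9v) · |J| du dv = ∫_0^1 ∫_0^2 (315u - 63v) dv du.

Inner (v): 630u - 126.
Outer (u): 189.

Therefore ∬_D (9x - 9y) dx dy = 189.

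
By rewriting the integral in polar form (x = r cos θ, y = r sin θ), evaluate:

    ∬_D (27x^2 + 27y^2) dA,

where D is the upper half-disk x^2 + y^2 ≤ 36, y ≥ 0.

The region D is 0 ≤ r ≤ 6, 0 ≤ θ ≤ π in polar coordinates, where x = r cos(θ), y = r sin(θ), and dA = r dr dθ.

Under the substitution, the integrand becomes 27r^2, so

    ∬_D (27x^2 + 27y^2) dA = ∫_{0}^{π} ∫_{0}^{6} (27r^2) · r dr dθ.

Inner integral (in r): ∫_{0}^{6} (27r^2) · r dr = 8748.

Outer integral (in θ): ∫_{0}^{π} (8748) dθ = 8748π.

Therefore ∬_D (27x^2 + 27y^2) dA = 8748π.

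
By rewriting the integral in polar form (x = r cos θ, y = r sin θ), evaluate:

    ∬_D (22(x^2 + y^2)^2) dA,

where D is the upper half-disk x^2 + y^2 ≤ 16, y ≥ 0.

The region D is 0 ≤ r ≤ 4, 0 ≤ θ ≤ π in polar coordinates, where x = r cos(θ), y = r sin(θ), and dA = r dr dθ.

Under the substitution, the integrand becomes 22r^4, so

    ∬_D (22(x^2 + y^2)^2) dA = ∫_{0}^{π} ∫_{0}^{4} (22r^4) · r dr dθ.

Inner integral (in r): ∫_{0}^{4} (22r^4) · r dr = 45056/3.

Outer integral (in θ): ∫_{0}^{π} (45056/3) dθ = 45056π/3.

Therefore ∬_D (22(x^2 + y^2)^2) dA = 45056π/3.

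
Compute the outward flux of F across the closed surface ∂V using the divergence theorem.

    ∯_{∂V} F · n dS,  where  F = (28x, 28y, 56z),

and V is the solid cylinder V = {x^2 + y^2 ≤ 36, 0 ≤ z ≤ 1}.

By the divergence theorem,

    ∯_{∂V} F · n dS = ∭_V (∇ · F) dV.

Compute the divergence:
    ∇ · F = ∂F_x/∂x + ∂F_y/∂y + ∂F_z/∂z = 28 + 28 + 56 = 112.

In cylindrical coordinates, x = r cos(θ), y = r sin(θ), z = z, dV = r dr dθ dz, with 0 ≤ r ≤ 6, 0 ≤ θ ≤ 2π, 0 ≤ z ≤ 1.

The integrand, after substitution and multiplying by the volume element, becomes (112) · r, so

    ∭_V (∇·F) dV = ∫_0^{2π} ∫_0^{6} ∫_0^{1} (112) · r dz dr dθ.

Inner (z from 0 to 1): 112r.
Middle (r from 0 to 6): 2016.
Outer (θ from 0 to 2π): 4032π.

Therefore ∯_{∂V} F · n dS = 4032π.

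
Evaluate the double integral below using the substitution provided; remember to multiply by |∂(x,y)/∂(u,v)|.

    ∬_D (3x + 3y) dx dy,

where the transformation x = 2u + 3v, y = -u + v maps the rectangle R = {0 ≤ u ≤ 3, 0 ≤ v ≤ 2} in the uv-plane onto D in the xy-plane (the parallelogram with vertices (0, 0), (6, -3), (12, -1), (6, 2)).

Compute the Jacobian determinant of (x, y) with respect to (u, v):

    ∂(x,y)/∂(u,v) = | 2  3 | = (2)(1) - (3)(-1) = 5.
                   | -1  1 |

Its absolute value is |J| = 5 (the area scaling factor).

Substituting x = 2u + 3v, y = -u + v into the integrand,

    3x + 3y → 3u + 12v,

so the integral becomes

    ∬_R (3u + 12v) · |J| du dv = ∫_0^3 ∫_0^2 (15u + 60v) dv du.

Inner (v): 30u + 120.
Outer (u): 495.

Therefore ∬_D (3x + 3y) dx dy = 495.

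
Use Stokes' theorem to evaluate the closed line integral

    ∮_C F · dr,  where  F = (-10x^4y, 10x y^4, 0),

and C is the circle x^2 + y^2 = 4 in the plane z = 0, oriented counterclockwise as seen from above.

Let S be the flat disk x^2 + y^2 ≤ 4 in the plane z = 0, with upward unit normal n̂ = ẑ. By Stokes' theorem,

    ∮_C F · dr = ∬_S (∇ × F) · n̂ dS = ∬_D (curl F)_z dA,

where D is the disk x^2 + y^2 ≤ 4.

Compute the curl of F = (-10x^4y, 10x y^4, 0):
    (∇ × F)_x = ∂F_z/∂y - ∂F_y/∂z = 0,
    (∇ × F)_y = ∂F_x/∂z - ∂F_z/∂x = 0,
    (∇ × F)_z = ∂F_y/∂x - ∂F_x/∂y = 10x^4 + 10y^4.

On z = 0, (curl F)_z = 10x^4 + 10y^4.

Convert to polar (x = r cos θ, y = r sin θ, dA = r dr dθ); the integrand becomes 10r^4(sin(θ)^4 + cos(θ)^4), so

    ∬_D (curl F)_z dA = ∫_0^{2π} ∫_0^{2} (10r^4(sin(θ)^4 + cos(θ)^4)) · r dr dθ.

Inner (r from 0 to 2): 320sin(θ)^4/3 + 320cos(θ)^4/3.
Outer (θ from 0 to 2π): 160π.

Therefore ∮_C F · dr = 160π.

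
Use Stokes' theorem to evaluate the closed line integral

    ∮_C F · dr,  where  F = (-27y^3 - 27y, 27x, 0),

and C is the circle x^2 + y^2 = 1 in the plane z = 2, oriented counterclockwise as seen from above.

Let S be the flat disk x^2 + y^2 ≤ 1 in the plane z = 2, with upward unit normal n̂ = ẑ. By Stokes' theorem,

    ∮_C F · dr = ∬_S (∇ × F) · n̂ dS = ∬_D (curl F)_z dA,

where D is the disk x^2 + y^2 ≤ 1.

Compute the curl of F = (-27y^3 - 27y, 27x, 0):
    (∇ × F)_x = ∂F_z/∂y - ∂F_y/∂z = 0,
    (∇ × F)_y = ∂F_x/∂z - ∂F_z/∂x = 0,
    (∇ × F)_z = ∂F_y/∂x - ∂F_x/∂y = 81y^2 + 54.

On z = 2, (curl F)_z = 81y^2 + 54.

Convert to polar (x = r cos θ, y = r sin θ, dA = r dr dθ); the integrand becomes 81r^2sin(θ)^2 + 54, so

    ∬_D (curl F)_z dA = ∫_0^{2π} ∫_0^{1} (81r^2sin(θ)^2 + 54) · r dr dθ.

Inner (r from 0 to 1): 81sin(θ)^2/4 + 27.
Outer (θ from 0 to 2π): 297π/4.

Therefore ∮_C F · dr = 297π/4.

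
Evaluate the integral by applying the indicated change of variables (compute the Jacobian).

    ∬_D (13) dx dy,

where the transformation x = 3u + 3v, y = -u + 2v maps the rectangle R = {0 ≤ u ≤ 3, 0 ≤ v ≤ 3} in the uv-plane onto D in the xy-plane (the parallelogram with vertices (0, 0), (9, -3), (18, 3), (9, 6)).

Compute the Jacobian determinant of (x, y) with respect to (u, v):

    ∂(x,y)/∂(u,v) = | 3  3 | = (3)(2) - (3)(-1) = 9.
                   | -1  2 |

Its absolute value is |J| = 9 (the area scaling factor).

Substituting x = 3u + 3v, y = -u + 2v into the integrand,

    13 → 13,

so the integral becomes

    ∬_R (13) · |J| du dv = ∫_0^3 ∫_0^3 (117) dv du.

Inner (v): 351.
Outer (u): 1053.

Therefore ∬_D (13) dx dy = 1053.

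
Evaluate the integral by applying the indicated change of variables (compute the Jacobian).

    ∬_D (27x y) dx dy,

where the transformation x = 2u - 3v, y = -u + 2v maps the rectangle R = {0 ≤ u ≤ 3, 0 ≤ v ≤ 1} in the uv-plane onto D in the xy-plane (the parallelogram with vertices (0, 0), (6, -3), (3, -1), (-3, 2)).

Compute the Jacobian determinant of (x, y) with respect to (u, v):

    ∂(x,y)/∂(u,v) = | 2  -3 | = (2)(2) - (-3)(-1) = 1.
                   | -1  2 |

Its absolute value is |J| = 1 (the area scaling factor).

Substituting x = 2u - 3v, y = -u + 2v into the integrand,

    27x y → -54u^2 + 189u v - 162v^2,

so the integral becomes

    ∬_R (-54u^2 + 189u v - 162v^2) · |J| du dv = ∫_0^3 ∫_0^1 (-54u^2 + 189u v - 162v^2) dv du.

Inner (v): -54u^2 + 189u/2 - 54.
Outer (u): -891/4.

Therefore ∬_D (27x y) dx dy = -891/4.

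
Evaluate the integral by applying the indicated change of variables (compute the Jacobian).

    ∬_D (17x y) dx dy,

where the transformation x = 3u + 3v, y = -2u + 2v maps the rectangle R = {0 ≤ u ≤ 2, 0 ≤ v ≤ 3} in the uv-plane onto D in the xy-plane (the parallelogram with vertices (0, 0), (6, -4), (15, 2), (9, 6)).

Compute the Jacobian determinant of (x, y) with respect to (u, v):

    ∂(x,y)/∂(u,v) = | 3  3 | = (3)(2) - (3)(-2) = 12.
                   | -2  2 |

Its absolute value is |J| = 12 (the area scaling factor).

Substituting x = 3u + 3v, y = -2u + 2v into the integrand,

    17x y → -102u^2 + 102v^2,

so the integral becomes

    ∬_R (-102u^2 + 102v^2) · |J| du dv = ∫_0^2 ∫_0^3 (-1224u^2 + 1224v^2) dv du.

Inner (v): 11016 - 3672u^2.
Outer (u): 12240.

Therefore ∬_D (17x y) dx dy = 12240.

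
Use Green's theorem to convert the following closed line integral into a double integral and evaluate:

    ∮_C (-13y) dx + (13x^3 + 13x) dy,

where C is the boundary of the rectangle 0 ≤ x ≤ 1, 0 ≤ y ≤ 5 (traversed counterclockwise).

Green's theorem converts the closed line integral into a double integral over the enclosed region D:

    ∮_C P dx + Q dy = ∬_D (∂Q/∂x - ∂P/∂y) dA.

Here P = -13y, Q = 13x^3 + 13x, so

    ∂Q/∂x = 39x^2 + 13,    ∂P/∂y = -13,
    ∂Q/∂x - ∂P/∂y = 39x^2 + 26.

D is the region 0 ≤ x ≤ 1, 0 ≤ y ≤ 5. Evaluating the double integral:

    ∬_D (39x^2 + 26) dA = ∫_0^{1} ∫_0^{5} (39x^2 + 26) dy dx.

Inner (y from 0 to 5): 195x^2 + 130.
Outer (x from 0 to 1): 195.

Therefore ∮_C P dx + Q dy = 195.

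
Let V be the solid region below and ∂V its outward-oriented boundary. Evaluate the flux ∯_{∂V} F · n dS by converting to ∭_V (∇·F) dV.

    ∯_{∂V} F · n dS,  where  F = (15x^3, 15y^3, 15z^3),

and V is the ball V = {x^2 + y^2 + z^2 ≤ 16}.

By the divergence theorem,

    ∯_{∂V} F · n dS = ∭_V (∇ · F) dV.

Compute the divergence:
    ∇ · F = ∂F_x/∂x + ∂F_y/∂y + ∂F_z/∂z = 45x^2 + 45y^2 + 45z^2.

In spherical coordinates, x = ρ sin(φ) cos(θ), y = ρ sin(φ) sin(θ), z = ρ cos(φ), dV = ρ^2 sin(φ) dρ dφ dθ, with 0 ≤ ρ ≤ 4, 0 ≤ φ ≤ π, 0 ≤ θ ≤ 2π.

The integrand, after substitution and multiplying by the volume element, becomes (45ρ^2) · ρ^2 sin(φ), so

    ∭_V (∇·F) dV = ∫_0^{2π} ∫_0^{π} ∫_0^{4} (45ρ^2) · ρ^2 sin(φ) dρ dφ dθ.

Inner (ρ from 0 to 4): 9216sin(φ).
Middle (φ from 0 to π): 18432.
Outer (θ from 0 to 2π): 36864π.

Therefore ∯_{∂V} F · n dS = 36864π.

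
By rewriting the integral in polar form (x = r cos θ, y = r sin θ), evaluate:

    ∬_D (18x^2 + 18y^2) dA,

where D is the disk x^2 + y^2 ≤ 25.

The region D is 0 ≤ r ≤ 5, 0 ≤ θ ≤ 2π in polar coordinates, where x = r cos(θ), y = r sin(θ), and dA = r dr dθ.

Under the substitution, the integrand becomes 18r^2, so

    ∬_D (18x^2 + 18y^2) dA = ∫_{0}^{2π} ∫_{0}^{5} (18r^2) · r dr dθ.

Inner integral (in r): ∫_{0}^{5} (18r^2) · r dr = 5625/2.

Outer integral (in θ): ∫_{0}^{2π} (5625/2) dθ = 5625π.

Therefore ∬_D (18x^2 + 18y^2) dA = 5625π.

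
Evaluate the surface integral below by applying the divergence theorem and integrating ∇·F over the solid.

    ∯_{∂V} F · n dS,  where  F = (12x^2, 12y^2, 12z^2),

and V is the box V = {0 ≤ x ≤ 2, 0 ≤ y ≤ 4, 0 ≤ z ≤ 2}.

By the divergence theorem,

    ∯_{∂V} F · n dS = ∭_V (∇ · F) dV.

Compute the divergence:
    ∇ · F = ∂F_x/∂x + ∂F_y/∂y + ∂F_z/∂z = 24x + 24y + 24z.

V is a rectangular box, so dV = dx dy dz with 0 ≤ x ≤ 2, 0 ≤ y ≤ 4, 0 ≤ z ≤ 2.

Integrate (24x + 24y + 24z) over V as an iterated integral:

    ∭_V (∇·F) dV = ∫_0^{2} ∫_0^{4} ∫_0^{2} (24x + 24y + 24z) dz dy dx.

Inner (z from 0 to 2): 48x + 48y + 48.
Middle (y from 0 to 4): 192x + 576.
Outer (x from 0 to 2): 1536.

Therefore ∯_{∂V} F · n dS = 1536.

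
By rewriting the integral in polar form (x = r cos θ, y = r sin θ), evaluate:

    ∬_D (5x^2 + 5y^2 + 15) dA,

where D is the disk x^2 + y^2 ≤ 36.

The region D is 0 ≤ r ≤ 6, 0 ≤ θ ≤ 2π in polar coordinates, where x = r cos(θ), y = r sin(θ), and dA = r dr dθ.

Under the substitution, the integrand becomes 5r^2 + 15, so

    ∬_D (5x^2 + 5y^2 + 15) dA = ∫_{0}^{2π} ∫_{0}^{6} (5r^2 + 15) · r dr dθ.

Inner integral (in r): ∫_{0}^{6} (5r^2 + 15) · r dr = 1890.

Outer integral (in θ): ∫_{0}^{2π} (1890) dθ = 3780π.

Therefore ∬_D (5x^2 + 5y^2 + 15) dA = 3780π.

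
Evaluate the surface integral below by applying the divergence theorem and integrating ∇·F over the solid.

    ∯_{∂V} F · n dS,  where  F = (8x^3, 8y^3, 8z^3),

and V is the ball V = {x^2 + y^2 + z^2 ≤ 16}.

By the divergence theorem,

    ∯_{∂V} F · n dS = ∭_V (∇ · F) dV.

Compute the divergence:
    ∇ · F = ∂F_x/∂x + ∂F_y/∂y + ∂F_z/∂z = 24x^2 + 24y^2 + 24z^2.

In spherical coordinates, x = ρ sin(φ) cos(θ), y = ρ sin(φ) sin(θ), z = ρ cos(φ), dV = ρ^2 sin(φ) dρ dφ dθ, with 0 ≤ ρ ≤ 4, 0 ≤ φ ≤ π, 0 ≤ θ ≤ 2π.

The integrand, after substitution and multiplying by the volume element, becomes (24ρ^2) · ρ^2 sin(φ), so

    ∭_V (∇·F) dV = ∫_0^{2π} ∫_0^{π} ∫_0^{4} (24ρ^2) · ρ^2 sin(φ) dρ dφ dθ.

Inner (ρ from 0 to 4): 24576sin(φ)/5.
Middle (φ from 0 to π): 49152/5.
Outer (θ from 0 to 2π): 98304π/5.

Therefore ∯_{∂V} F · n dS = 98304π/5.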